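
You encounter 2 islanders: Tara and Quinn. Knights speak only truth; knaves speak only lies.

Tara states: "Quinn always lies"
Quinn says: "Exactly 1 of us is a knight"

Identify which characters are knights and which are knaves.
Tara is a knave.
Quinn is a knight.

Verification:
- Tara (knave) says "Quinn always lies" - this is FALSE (a lie) because Quinn is a knight.
- Quinn (knight) says "Exactly 1 of us is a knight" - this is TRUE because there are 1 knights.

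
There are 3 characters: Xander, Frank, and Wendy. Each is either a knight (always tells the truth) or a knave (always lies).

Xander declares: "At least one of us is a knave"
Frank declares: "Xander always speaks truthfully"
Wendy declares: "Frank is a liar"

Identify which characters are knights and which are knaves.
Xander is a knight.
Frank is a knight.
Wendy is a knave.

Verification:
- Xander (knight) says "At least one of us is a knave" - this is TRUE because Wendy is a knave.
- Frank (knight) says "Xander always speaks truthfully" - this is TRUE because Xander is a knight.
- Wendy (knave) says "Frank is a liar" - this is FALSE (a lie) because Frank is a knight.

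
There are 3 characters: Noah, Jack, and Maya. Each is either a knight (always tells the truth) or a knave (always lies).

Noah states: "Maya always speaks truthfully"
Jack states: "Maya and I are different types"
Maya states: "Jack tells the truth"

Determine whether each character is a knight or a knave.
Noah is a knave.
Jack is a knave.
Maya is a knave.

Verification:
- Noah (knave) says "Maya always speaks truthfully" - this is FALSE (a lie) because Maya is a knave.
- Jack (knave) says "Maya and I are different types" - this is FALSE (a lie) because Jack is a knave and Maya is a knave.
- Maya (knave) says "Jack tells the truth" - this is FALSE (a lie) because Jack is a knave.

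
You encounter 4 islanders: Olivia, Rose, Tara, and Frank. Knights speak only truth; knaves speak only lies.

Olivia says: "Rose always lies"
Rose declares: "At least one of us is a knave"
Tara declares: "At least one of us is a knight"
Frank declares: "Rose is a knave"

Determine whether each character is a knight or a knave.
Olivia is a knave.
Rose is a knight.
Tara is a knight.
Frank is a knave.

Verification:
- Olivia (knave) says "Rose always lies" - this is FALSE (a lie) because Rose is a knight.
- Rose (knight) says "At least one of us is a knave" - this is TRUE because Olivia and Frank are knaves.
- Tara (knight) says "At least one of us is a knight" - this is TRUE because Rose and Tara are knights.
- Frank (knave) says "Rose is a knave" - this is FALSE (a lie) because Rose is a knight.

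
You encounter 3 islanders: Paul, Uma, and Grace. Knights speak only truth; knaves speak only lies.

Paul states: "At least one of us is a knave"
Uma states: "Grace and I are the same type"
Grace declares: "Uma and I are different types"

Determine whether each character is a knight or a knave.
Paul is a knight.
Uma is a knave.
Grace is a knight.

Verification:
- Paul (knight) says "At least one of us is a knave" - this is TRUE because Uma is a knave.
- Uma (knave) says "Grace and I are the same type" - this is FALSE (a lie) because Uma is a knave and Grace is a knight.
- Grace (knight) says "Uma and I are different types" - this is TRUE because Grace is a knight and Uma is a knave.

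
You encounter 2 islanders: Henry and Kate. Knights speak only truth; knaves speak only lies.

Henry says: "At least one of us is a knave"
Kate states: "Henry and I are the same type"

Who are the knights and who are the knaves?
Henry is a knight.
Kate is a knave.

Verification:
- Henry (knight) says "At least one of us is a knave" - this is TRUE because Kate is a knave.
- Kate (knave) says "Henry and I are the same type" - this is FALSE (a lie) because Kate is a knave and Henry is a knight.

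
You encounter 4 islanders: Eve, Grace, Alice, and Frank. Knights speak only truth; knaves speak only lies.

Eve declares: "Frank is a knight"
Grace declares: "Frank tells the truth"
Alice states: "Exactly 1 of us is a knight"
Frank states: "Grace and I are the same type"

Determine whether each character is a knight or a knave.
Eve is a knight.
Grace is a knight.
Alice is a knave.
Frank is a knight.

Verification:
- Eve (knight) says "Frank is a knight" - this is TRUE because Frank is a knight.
- Grace (knight) says "Frank tells the truth" - this is TRUE because Frank is a knight.
- Alice (knave) says "Exactly 1 of us is a knight" - this is FALSE (a lie) because there are 3 knights.
- Frank (knight) says "Grace and I are the same type" - this is TRUE because Frank is a knight and Grace is a knight.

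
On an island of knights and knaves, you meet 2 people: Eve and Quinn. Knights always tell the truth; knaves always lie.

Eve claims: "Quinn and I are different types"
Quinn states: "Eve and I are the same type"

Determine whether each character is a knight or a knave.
Eve is a knight.
Quinn is a knave.

Verification:
- Eve (knight) says "Quinn and I are different types" - this is TRUE because Eve is a knight and Quinn is a knave.
- Quinn (knave) says "Eve and I are the same type" - this is FALSE (a lie) because Quinn is a knave and Eve is a knight.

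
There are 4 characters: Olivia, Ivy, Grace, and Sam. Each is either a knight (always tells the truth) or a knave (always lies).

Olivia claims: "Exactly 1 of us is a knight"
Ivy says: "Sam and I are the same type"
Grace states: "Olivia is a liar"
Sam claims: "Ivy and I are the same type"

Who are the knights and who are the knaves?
Olivia is a knave.
Ivy is a knight.
Grace is a knight.
Sam is a knight.

Verification:
- Olivia (knave) says "Exactly 1 of us is a knight" - this is FALSE (a lie) because there are 3 knights.
- Ivy (knight) says "Sam and I are the same type" - this is TRUE because Ivy is a knight and Sam is a knight.
- Grace (knight) says "Olivia is a liar" - this is TRUE because Olivia is a knave.
- Sam (knight) says "Ivy and I are the same type" - this is TRUE because Sam is a knight and Ivy is a knight.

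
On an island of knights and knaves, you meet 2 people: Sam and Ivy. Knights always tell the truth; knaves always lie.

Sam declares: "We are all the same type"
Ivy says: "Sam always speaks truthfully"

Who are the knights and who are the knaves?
Sam is a knight.
Ivy is a knight.

Verification:
- Sam (knight) says "We are all the same type" - this is TRUE because Sam and Ivy are knights.
- Ivy (knight) says "Sam always speaks truthfully" - this is TRUE because Sam is a knight.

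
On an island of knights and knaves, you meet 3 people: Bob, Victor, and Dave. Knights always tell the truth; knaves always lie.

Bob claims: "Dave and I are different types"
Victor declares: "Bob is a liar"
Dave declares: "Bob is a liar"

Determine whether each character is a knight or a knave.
Bob is a knight.
Victor is a knave.
Dave is a knave.

Verification:
- Bob (knight) says "Dave and I are different types" - this is TRUE because Bob is a knight and Dave is a knave.
- Victor (knave) says "Bob is a liar" - this is FALSE (a lie) because Bob is a knight.
- Dave (knave) says "Bob is a liar" - this is FALSE (a lie) because Bob is a knight.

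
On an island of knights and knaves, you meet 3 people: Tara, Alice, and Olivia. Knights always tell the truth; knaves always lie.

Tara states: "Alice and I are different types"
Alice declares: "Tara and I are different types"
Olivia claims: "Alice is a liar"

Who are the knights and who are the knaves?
Tara is a knave.
Alice is a knave.
Olivia is a knight.

Verification:
- Tara (knave) says "Alice and I are different types" - this is FALSE (a lie) because Tara is a knave and Alice is a knave.
- Alice (knave) says "Tara and I are different types" - this is FALSE (a lie) because Alice is a knave and Tara is a knave.
- Olivia (knight) says "Alice is a liar" - this is TRUE because Alice is a knave.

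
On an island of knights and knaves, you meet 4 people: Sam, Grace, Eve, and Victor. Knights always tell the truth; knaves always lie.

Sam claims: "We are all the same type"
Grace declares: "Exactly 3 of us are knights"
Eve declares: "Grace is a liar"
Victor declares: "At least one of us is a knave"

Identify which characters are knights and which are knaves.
Sam is a knave.
Grace is a knave.
Eve is a knight.
Victor is a knight.

Verification:
- Sam (knave) says "We are all the same type" - this is FALSE (a lie) because Eve and Victor are knights and Sam and Grace are knaves.
- Grace (knave) says "Exactly 3 of us are knights" - this is FALSE (a lie) because there are 2 knights.
- Eve (knight) says "Grace is a liar" - this is TRUE because Grace is a knave.
- Victor (knight) says "At least one of us is a knave" - this is TRUE because Sam and Grace are knaves.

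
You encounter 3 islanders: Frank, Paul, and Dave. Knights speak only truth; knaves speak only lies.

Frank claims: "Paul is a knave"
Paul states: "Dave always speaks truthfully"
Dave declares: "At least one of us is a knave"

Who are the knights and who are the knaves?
Frank is a knave.
Paul is a knight.
Dave is a knight.

Verification:
- Frank (knave) says "Paul is a knave" - this is FALSE (a lie) because Paul is a knight.
- Paul (knight) says "Dave always speaks truthfully" - this is TRUE because Dave is a knight.
- Dave (knight) says "At least one of us is a knave" - this is TRUE because Frank is a knave.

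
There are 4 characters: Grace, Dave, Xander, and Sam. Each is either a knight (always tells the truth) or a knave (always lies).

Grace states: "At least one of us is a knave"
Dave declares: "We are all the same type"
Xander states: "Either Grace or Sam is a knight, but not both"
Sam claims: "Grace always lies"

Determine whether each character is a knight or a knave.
Grace is a knight.
Dave is a knave.
Xander is a knight.
Sam is a knave.

Verification:
- Grace (knight) says "At least one of us is a knave" - this is TRUE because Dave and Sam are knaves.
- Dave (knave) says "We are all the same type" - this is FALSE (a lie) because Grace and Xander are knights and Dave and Sam are knaves.
- Xander (knight) says "Either Grace or Sam is a knight, but not both" - this is TRUE because Grace is a knight and Sam is a knave.
- Sam (knave) says "Grace always lies" - this is FALSE (a lie) because Grace is a knight.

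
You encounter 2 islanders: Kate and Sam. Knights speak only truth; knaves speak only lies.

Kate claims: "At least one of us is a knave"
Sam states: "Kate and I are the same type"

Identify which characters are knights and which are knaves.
Kate is a knight.
Sam is a knave.

Verification:
- Kate (knight) says "At least one of us is a knave" - this is TRUE because Sam is a knave.
- Sam (knave) says "Kate and I are the same type" - this is FALSE (a lie) because Sam is a knave and Kate is a knight.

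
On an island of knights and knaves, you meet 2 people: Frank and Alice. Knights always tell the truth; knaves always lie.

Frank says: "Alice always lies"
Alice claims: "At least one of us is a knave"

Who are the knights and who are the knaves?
Frank is a knave.
Alice is a knight.

Verification:
- Frank (knave) says "Alice always lies" - this is FALSE (a lie) because Alice is a knight.
- Alice (knight) says "At least one of us is a knave" - this is TRUE because Frank is a knave.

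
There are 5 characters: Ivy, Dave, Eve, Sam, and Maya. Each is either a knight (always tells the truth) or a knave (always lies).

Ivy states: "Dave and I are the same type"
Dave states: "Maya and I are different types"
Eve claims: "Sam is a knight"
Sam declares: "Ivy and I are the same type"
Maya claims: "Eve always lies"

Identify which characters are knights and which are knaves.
Ivy is a knight.
Dave is a knight.
Eve is a knight.
Sam is a knight.
Maya is a knave.

Verification:
- Ivy (knight) says "Dave and I are the same type" - this is TRUE because Ivy is a knight and Dave is a knight.
- Dave (knight) says "Maya and I are different types" - this is TRUE because Dave is a knight and Maya is a knave.
- Eve (knight) says "Sam is a knight" - this is TRUE because Sam is a knight.
- Sam (knight) says "Ivy and I are the same type" - this is TRUE because Sam is a knight and Ivy is a knight.
- Maya (knave) says "Eve always lies" - this is FALSE (a lie) because Eve is a knight.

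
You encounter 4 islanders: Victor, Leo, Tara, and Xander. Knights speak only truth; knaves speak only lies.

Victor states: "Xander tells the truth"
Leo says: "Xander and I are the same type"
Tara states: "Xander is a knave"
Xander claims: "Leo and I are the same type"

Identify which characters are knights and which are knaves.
Victor is a knight.
Leo is a knight.
Tara is a knave.
Xander is a knight.

Verification:
- Victor (knight) says "Xander tells the truth" - this is TRUE because Xander is a knight.
- Leo (knight) says "Xander and I are the same type" - this is TRUE because Leo is a knight and Xander is a knight.
- Tara (knave) says "Xander is a knave" - this is FALSE (a lie) because Xander is a knight.
- Xander (knight) says "Leo and I are the same type" - this is TRUE because Xander is a knight and Leo is a knight.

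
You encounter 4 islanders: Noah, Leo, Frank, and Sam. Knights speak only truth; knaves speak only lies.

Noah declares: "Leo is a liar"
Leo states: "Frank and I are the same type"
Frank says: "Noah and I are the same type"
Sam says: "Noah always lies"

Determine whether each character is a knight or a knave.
Noah is a knight.
Leo is a knave.
Frank is a knight.
Sam is a knave.

Verification:
- Noah (knight) says "Leo is a liar" - this is TRUE because Leo is a knave.
- Leo (knave) says "Frank and I are the same type" - this is FALSE (a lie) because Leo is a knave and Frank is a knight.
- Frank (knight) says "Noah and I are the same type" - this is TRUE because Frank is a knight and Noah is a knight.
- Sam (knave) says "Noah always lies" - this is FALSE (a lie) because Noah is a knight.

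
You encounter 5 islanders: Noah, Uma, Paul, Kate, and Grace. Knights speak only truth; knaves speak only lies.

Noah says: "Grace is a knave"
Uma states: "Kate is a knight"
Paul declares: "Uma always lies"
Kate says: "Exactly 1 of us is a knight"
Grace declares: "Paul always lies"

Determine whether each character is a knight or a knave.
Noah is a knight.
Uma is a knave.
Paul is a knight.
Kate is a knave.
Grace is a knave.

Verification:
- Noah (knight) says "Grace is a knave" - this is TRUE because Grace is a knave.
- Uma (knave) says "Kate is a knight" - this is FALSE (a lie) because Kate is a knave.
- Paul (knight) says "Uma always lies" - this is TRUE because Uma is a knave.
- Kate (knave) says "Exactly 1 of us is a knight" - this is FALSE (a lie) because there are 2 knights.
- Grace (knave) says "Paul always lies" - this is FALSE (a lie) because Paul is a knight.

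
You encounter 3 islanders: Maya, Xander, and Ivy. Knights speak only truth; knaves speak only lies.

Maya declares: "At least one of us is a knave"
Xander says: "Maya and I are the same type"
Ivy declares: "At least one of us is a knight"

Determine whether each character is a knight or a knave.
Maya is a knight.
Xander is a knave.
Ivy is a knight.

Verification:
- Maya (knight) says "At least one of us is a knave" - this is TRUE because Xander is a knave.
- Xander (knave) says "Maya and I are the same type" - this is FALSE (a lie) because Xander is a knave and Maya is a knight.
- Ivy (knight) says "At least one of us is a knight" - this is TRUE because Maya and Ivy are knights.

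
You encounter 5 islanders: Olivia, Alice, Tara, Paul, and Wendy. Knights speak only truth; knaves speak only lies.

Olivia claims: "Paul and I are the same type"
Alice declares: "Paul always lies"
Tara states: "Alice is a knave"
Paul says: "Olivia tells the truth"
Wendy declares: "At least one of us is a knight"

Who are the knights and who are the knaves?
Olivia is a knight.
Alice is a knave.
Tara is a knight.
Paul is a knight.
Wendy is a knight.

Verification:
- Olivia (knight) says "Paul and I are the same type" - this is TRUE because Olivia is a knight and Paul is a knight.
- Alice (knave) says "Paul always lies" - this is FALSE (a lie) because Paul is a knight.
- Tara (knight) says "Alice is a knave" - this is TRUE because Alice is a knave.
- Paul (knight) says "Olivia tells the truth" - this is TRUE because Olivia is a knight.
- Wendy (knight) says "At least one of us is a knight" - this is TRUE because Olivia, Tara, Paul, and Wendy are knights.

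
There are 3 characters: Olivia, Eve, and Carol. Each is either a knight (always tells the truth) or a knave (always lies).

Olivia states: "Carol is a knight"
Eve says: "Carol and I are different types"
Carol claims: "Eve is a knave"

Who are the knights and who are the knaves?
Olivia is a knave.
Eve is a knight.
Carol is a knave.

Verification:
- Olivia (knave) says "Carol is a knight" - this is FALSE (a lie) because Carol is a knave.
- Eve (knight) says "Carol and I are different types" - this is TRUE because Eve is a knight and Carol is a knave.
- Carol (knave) says "Eve is a knave" - this is FALSE (a lie) because Eve is a knight.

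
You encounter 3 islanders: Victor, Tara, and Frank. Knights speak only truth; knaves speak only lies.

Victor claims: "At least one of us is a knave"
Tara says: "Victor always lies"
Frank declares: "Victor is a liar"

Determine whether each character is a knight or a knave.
Victor is a knight.
Tara is a knave.
Frank is a knave.

Verification:
- Victor (knight) says "At least one of us is a knave" - this is TRUE because Tara and Frank are knaves.
- Tara (knave) says "Victor always lies" - this is FALSE (a lie) because Victor is a knight.
- Frank (knave) says "Victor is a liar" - this is FALSE (a lie) because Victor is a knight.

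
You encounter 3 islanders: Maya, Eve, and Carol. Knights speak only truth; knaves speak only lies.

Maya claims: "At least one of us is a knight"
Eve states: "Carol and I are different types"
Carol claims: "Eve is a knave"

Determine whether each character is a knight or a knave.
Maya is a knight.
Eve is a knight.
Carol is a knave.

Verification:
- Maya (knight) says "At least one of us is a knight" - this is TRUE because Maya and Eve are knights.
- Eve (knight) says "Carol and I are different types" - this is TRUE because Eve is a knight and Carol is a knave.
- Carol (knave) says "Eve is a knave" - this is FALSE (a lie) because Eve is a knight.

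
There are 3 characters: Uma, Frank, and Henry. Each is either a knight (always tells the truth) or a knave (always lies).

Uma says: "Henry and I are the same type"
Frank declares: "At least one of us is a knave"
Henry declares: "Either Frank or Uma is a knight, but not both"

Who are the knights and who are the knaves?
Uma is a knave.
Frank is a knight.
Henry is a knight.

Verification:
- Uma (knave) says "Henry and I are the same type" - this is FALSE (a lie) because Uma is a knave and Henry is a knight.
- Frank (knight) says "At least one of us is a knave" - this is TRUE because Uma is a knave.
- Henry (knight) says "Either Frank or Uma is a knight, but not both" - this is TRUE because Frank is a knight and Uma is a knave.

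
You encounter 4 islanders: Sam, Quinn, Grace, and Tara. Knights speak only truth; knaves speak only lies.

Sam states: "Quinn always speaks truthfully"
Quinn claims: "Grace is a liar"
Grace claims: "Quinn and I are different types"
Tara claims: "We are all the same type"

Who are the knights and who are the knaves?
Sam is a knave.
Quinn is a knave.
Grace is a knight.
Tara is a knave.

Verification:
- Sam (knave) says "Quinn always speaks truthfully" - this is FALSE (a lie) because Quinn is a knave.
- Quinn (knave) says "Grace is a liar" - this is FALSE (a lie) because Grace is a knight.
- Grace (knight) says "Quinn and I are different types" - this is TRUE because Grace is a knight and Quinn is a knave.
- Tara (knave) says "We are all the same type" - this is FALSE (a lie) because Grace is a knight and Sam, Quinn, and Tara are knaves.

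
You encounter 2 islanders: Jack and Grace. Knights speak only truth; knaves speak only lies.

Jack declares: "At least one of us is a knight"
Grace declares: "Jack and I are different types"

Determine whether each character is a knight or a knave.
Jack is a knave.
Grace is a knave.

Verification:
- Jack (knave) says "At least one of us is a knight" - this is FALSE (a lie) because no one is a knight.
- Grace (knave) says "Jack and I are different types" - this is FALSE (a lie) because Grace is a knave and Jack is a knave.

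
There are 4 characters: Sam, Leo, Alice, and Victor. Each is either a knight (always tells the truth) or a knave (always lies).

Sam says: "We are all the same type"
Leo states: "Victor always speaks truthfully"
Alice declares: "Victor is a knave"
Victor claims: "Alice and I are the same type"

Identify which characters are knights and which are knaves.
Sam is a knave.
Leo is a knave.
Alice is a knight.
Victor is a knave.

Verification:
- Sam (knave) says "We are all the same type" - this is FALSE (a lie) because Alice is a knight and Sam, Leo, and Victor are knaves.
- Leo (knave) says "Victor always speaks truthfully" - this is FALSE (a lie) because Victor is a knave.
- Alice (knight) says "Victor is a knave" - this is TRUE because Victor is a knave.
- Victor (knave) says "Alice and I are the same type" - this is FALSE (a lie) because Victor is a knave and Alice is a knight.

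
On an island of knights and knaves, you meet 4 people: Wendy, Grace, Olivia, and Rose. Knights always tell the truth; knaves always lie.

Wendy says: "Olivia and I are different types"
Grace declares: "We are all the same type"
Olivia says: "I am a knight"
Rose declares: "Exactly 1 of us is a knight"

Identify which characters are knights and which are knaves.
Wendy is a knave.
Grace is a knave.
Olivia is a knave.
Rose is a knight.

Verification:
- Wendy (knave) says "Olivia and I are different types" - this is FALSE (a lie) because Wendy is a knave and Olivia is a knave.
- Grace (knave) says "We are all the same type" - this is FALSE (a lie) because Rose is a knight and Wendy, Grace, and Olivia are knaves.
- Olivia (knave) says "I am a knight" - this is FALSE (a lie) because Olivia is a knave.
- Rose (knight) says "Exactly 1 of us is a knight" - this is TRUE because there are 1 knights.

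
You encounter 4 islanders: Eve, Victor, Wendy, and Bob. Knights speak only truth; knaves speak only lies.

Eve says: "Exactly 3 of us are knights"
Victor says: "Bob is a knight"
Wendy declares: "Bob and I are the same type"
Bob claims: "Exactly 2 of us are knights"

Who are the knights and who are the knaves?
Eve is a knave.
Victor is a knight.
Wendy is a knave.
Bob is a knight.

Verification:
- Eve (knave) says "Exactly 3 of us are knights" - this is FALSE (a lie) because there are 2 knights.
- Victor (knight) says "Bob is a knight" - this is TRUE because Bob is a knight.
- Wendy (knave) says "Bob and I are the same type" - this is FALSE (a lie) because Wendy is a knave and Bob is a knight.
- Bob (knight) says "Exactly 2 of us are knights" - this is TRUE because there are 2 knights.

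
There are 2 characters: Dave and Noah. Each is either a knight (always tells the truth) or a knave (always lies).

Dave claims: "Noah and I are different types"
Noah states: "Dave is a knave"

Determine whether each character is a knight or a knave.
Dave is a knight.
Noah is a knave.

Verification:
- Dave (knight) says "Noah and I are different types" - this is TRUE because Dave is a knight and Noah is a knave.
- Noah (knave) says "Dave is a knave" - this is FALSE (a lie) because Dave is a knight.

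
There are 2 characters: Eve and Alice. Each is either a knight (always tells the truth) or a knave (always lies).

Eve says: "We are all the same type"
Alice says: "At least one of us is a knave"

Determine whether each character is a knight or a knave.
Eve is a knave.
Alice is a knight.

Verification:
- Eve (knave) says "We are all the same type" - this is FALSE (a lie) because Alice is a knight and Eve is a knave.
- Alice (knight) says "At least one of us is a knave" - this is TRUE because Eve is a knave.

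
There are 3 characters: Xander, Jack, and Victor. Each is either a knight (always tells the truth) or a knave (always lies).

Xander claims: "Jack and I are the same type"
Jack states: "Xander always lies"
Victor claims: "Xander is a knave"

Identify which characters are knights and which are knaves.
Xander is a knave.
Jack is a knight.
Victor is a knight.

Verification:
- Xander (knave) says "Jack and I are the same type" - this is FALSE (a lie) because Xander is a knave and Jack is a knight.
- Jack (knight) says "Xander always lies" - this is TRUE because Xander is a knave.
- Victor (knight) says "Xander is a knave" - this is TRUE because Xander is a knave.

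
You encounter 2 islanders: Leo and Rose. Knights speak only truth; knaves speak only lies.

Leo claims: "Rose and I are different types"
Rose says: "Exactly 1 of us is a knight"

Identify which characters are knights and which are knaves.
Leo is a knave.
Rose is a knave.

Verification:
- Leo (knave) says "Rose and I are different types" - this is FALSE (a lie) because Leo is a knave and Rose is a knave.
- Rose (knave) says "Exactly 1 of us is a knight" - this is FALSE (a lie) because there are 0 knights.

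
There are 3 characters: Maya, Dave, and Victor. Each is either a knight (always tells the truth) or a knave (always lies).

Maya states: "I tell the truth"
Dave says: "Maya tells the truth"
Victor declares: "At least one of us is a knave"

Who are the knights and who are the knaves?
Maya is a knave.
Dave is a knave.
Victor is a knight.

Verification:
- Maya (knave) says "I tell the truth" - this is FALSE (a lie) because Maya is a knave.
- Dave (knave) says "Maya tells the truth" - this is FALSE (a lie) because Maya is a knave.
- Victor (knight) says "At least one of us is a knave" - this is TRUE because Maya and Dave are knaves.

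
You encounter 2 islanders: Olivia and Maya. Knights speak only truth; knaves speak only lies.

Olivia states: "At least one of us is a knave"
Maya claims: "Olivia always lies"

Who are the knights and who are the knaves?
Olivia is a knight.
Maya is a knave.

Verification:
- Olivia (knight) says "At least one of us is a knave" - this is TRUE because Maya is a knave.
- Maya (knave) says "Olivia always lies" - this is FALSE (a lie) because Olivia is a knight.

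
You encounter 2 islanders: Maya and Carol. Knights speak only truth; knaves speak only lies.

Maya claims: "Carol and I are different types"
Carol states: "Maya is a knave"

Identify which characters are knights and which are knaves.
Maya is a knight.
Carol is a knave.

Verification:
- Maya (knight) says "Carol and I are different types" - this is TRUE because Maya is a knight and Carol is a knave.
- Carol (knave) says "Maya is a knave" - this is FALSE (a lie) because Maya is a knight.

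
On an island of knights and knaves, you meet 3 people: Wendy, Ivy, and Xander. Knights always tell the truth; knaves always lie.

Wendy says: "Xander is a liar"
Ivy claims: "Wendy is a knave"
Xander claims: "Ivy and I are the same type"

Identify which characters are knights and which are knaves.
Wendy is a knave.
Ivy is a knight.
Xander is a knight.

Verification:
- Wendy (knave) says "Xander is a liar" - this is FALSE (a lie) because Xander is a knight.
- Ivy (knight) says "Wendy is a knave" - this is TRUE because Wendy is a knave.
- Xander (knight) says "Ivy and I are the same type" - this is TRUE because Xander is a knight and Ivy is a knight.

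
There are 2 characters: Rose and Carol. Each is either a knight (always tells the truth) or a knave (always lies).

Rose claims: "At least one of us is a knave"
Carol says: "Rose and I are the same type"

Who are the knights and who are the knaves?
Rose is a knight.
Carol is a knave.

Verification:
- Rose (knight) says "At least one of us is a knave" - this is TRUE because Carol is a knave.
- Carol (knave) says "Rose and I are the same type" - this is FALSE (a lie) because Carol is a knave and Rose is a knight.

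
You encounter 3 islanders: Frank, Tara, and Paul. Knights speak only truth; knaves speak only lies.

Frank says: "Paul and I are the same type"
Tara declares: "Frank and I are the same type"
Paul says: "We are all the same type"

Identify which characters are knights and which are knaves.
Frank is a knight.
Tara is a knight.
Paul is a knight.

Verification:
- Frank (knight) says "Paul and I are the same type" - this is TRUE because Frank is a knight and Paul is a knight.
- Tara (knight) says "Frank and I are the same type" - this is TRUE because Tara is a knight and Frank is a knight.
- Paul (knight) says "We are all the same type" - this is TRUE because Frank, Tara, and Paul are knights.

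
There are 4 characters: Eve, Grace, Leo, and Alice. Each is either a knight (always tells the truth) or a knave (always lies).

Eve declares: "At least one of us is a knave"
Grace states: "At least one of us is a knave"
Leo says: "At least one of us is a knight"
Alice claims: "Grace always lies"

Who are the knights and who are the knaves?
Eve is a knight.
Grace is a knight.
Leo is a knight.
Alice is a knave.

Verification:
- Eve (knight) says "At least one of us is a knave" - this is TRUE because Alice is a knave.
- Grace (knight) says "At least one of us is a knave" - this is TRUE because Alice is a knave.
- Leo (knight) says "At least one of us is a knight" - this is TRUE because Eve, Grace, and Leo are knights.
- Alice (knave) says "Grace always lies" - this is FALSE (a lie) because Grace is a knight.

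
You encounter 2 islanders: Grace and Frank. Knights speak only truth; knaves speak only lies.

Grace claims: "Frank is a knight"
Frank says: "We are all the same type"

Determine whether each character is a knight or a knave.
Grace is a knight.
Frank is a knight.

Verification:
- Grace (knight) says "Frank is a knight" - this is TRUE because Frank is a knight.
- Frank (knight) says "We are all the same type" - this is TRUE because Grace and Frank are knights.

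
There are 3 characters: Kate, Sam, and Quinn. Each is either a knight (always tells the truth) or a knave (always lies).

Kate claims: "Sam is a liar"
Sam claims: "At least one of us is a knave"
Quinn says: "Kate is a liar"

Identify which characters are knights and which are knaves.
Kate is a knave.
Sam is a knight.
Quinn is a knight.

Verification:
- Kate (knave) says "Sam is a liar" - this is FALSE (a lie) because Sam is a knight.
- Sam (knight) says "At least one of us is a knave" - this is TRUE because Kate is a knave.
- Quinn (knight) says "Kate is a liar" - this is TRUE because Kate is a knave.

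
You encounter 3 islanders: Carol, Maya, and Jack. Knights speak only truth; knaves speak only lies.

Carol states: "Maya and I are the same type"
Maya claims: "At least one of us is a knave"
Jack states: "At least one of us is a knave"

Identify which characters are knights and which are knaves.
Carol is a knave.
Maya is a knight.
Jack is a knight.

Verification:
- Carol (knave) says "Maya and I are the same type" - this is FALSE (a lie) because Carol is a knave and Maya is a knight.
- Maya (knight) says "At least one of us is a knave" - this is TRUE because Carol is a knave.
- Jack (knight) says "At least one of us is a knave" - this is TRUE because Carol is a knave.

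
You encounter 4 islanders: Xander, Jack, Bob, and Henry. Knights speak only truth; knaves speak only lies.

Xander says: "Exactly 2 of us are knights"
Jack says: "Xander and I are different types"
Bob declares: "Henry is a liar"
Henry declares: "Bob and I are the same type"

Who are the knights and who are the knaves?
Xander is a knave.
Jack is a knave.
Bob is a knight.
Henry is a knave.

Verification:
- Xander (knave) says "Exactly 2 of us are knights" - this is FALSE (a lie) because there are 1 knights.
- Jack (knave) says "Xander and I are different types" - this is FALSE (a lie) because Jack is a knave and Xander is a knave.
- Bob (knight) says "Henry is a liar" - this is TRUE because Henry is a knave.
- Henry (knave) says "Bob and I are the same type" - this is FALSE (a lie) because Henry is a knave and Bob is a knight.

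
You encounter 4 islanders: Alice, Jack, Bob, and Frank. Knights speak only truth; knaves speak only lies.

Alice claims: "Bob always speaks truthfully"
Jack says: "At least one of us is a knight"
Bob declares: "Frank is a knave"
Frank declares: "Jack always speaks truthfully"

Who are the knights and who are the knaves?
Alice is a knave.
Jack is a knight.
Bob is a knave.
Frank is a knight.

Verification:
- Alice (knave) says "Bob always speaks truthfully" - this is FALSE (a lie) because Bob is a knave.
- Jack (knight) says "At least one of us is a knight" - this is TRUE because Jack and Frank are knights.
- Bob (knave) says "Frank is a knave" - this is FALSE (a lie) because Frank is a knight.
- Frank (knight) says "Jack always speaks truthfully" - this is TRUE because Jack is a knight.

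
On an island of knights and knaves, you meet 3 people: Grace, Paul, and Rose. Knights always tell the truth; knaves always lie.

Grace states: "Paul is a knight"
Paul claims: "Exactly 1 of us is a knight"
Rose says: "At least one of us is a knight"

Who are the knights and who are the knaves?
Grace is a knave.
Paul is a knave.
Rose is a knave.

Verification:
- Grace (knave) says "Paul is a knight" - this is FALSE (a lie) because Paul is a knave.
- Paul (knave) says "Exactly 1 of us is a knight" - this is FALSE (a lie) because there are 0 knights.
- Rose (knave) says "At least one of us is a knight" - this is FALSE (a lie) because no one is a knight.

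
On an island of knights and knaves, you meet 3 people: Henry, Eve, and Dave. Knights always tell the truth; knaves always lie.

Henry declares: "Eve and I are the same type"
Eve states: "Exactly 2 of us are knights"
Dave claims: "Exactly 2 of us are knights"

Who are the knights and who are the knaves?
Henry is a knave.
Eve is a knight.
Dave is a knight.

Verification:
- Henry (knave) says "Eve and I are the same type" - this is FALSE (a lie) because Henry is a knave and Eve is a knight.
- Eve (knight) says "Exactly 2 of us are knights" - this is TRUE because there are 2 knights.
- Dave (knight) says "Exactly 2 of us are knights" - this is TRUE because there are 2 knights.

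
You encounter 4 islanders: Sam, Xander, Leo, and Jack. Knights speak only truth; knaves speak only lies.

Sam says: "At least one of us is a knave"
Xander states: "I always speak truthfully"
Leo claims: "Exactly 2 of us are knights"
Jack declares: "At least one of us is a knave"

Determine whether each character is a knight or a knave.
Sam is a knight.
Xander is a knight.
Leo is a knave.
Jack is a knight.

Verification:
- Sam (knight) says "At least one of us is a knave" - this is TRUE because Leo is a knave.
- Xander (knight) says "I always speak truthfully" - this is TRUE because Xander is a knight.
- Leo (knave) says "Exactly 2 of us are knights" - this is FALSE (a lie) because there are 3 knights.
- Jack (knight) says "At least one of us is a knave" - this is TRUE because Leo is a knave.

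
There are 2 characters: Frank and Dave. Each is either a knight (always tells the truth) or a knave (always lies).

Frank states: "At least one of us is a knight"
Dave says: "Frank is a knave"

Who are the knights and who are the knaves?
Frank is a knight.
Dave is a knave.

Verification:
- Frank (knight) says "At least one of us is a knight" - this is TRUE because Frank is a knight.
- Dave (knave) says "Frank is a knave" - this is FALSE (a lie) because Frank is a knight.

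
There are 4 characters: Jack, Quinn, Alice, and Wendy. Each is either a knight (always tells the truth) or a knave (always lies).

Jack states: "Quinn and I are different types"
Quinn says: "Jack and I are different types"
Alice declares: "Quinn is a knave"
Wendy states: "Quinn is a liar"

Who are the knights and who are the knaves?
Jack is a knave.
Quinn is a knave.
Alice is a knight.
Wendy is a knight.

Verification:
- Jack (knave) says "Quinn and I are different types" - this is FALSE (a lie) because Jack is a knave and Quinn is a knave.
- Quinn (knave) says "Jack and I are different types" - this is FALSE (a lie) because Quinn is a knave and Jack is a knave.
- Alice (knight) says "Quinn is a knave" - this is TRUE because Quinn is a knave.
- Wendy (knight) says "Quinn is a liar" - this is TRUE because Quinn is a knave.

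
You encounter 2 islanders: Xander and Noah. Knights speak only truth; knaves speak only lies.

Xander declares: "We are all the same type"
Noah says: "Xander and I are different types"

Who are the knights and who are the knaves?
Xander is a knave.
Noah is a knight.

Verification:
- Xander (knave) says "We are all the same type" - this is FALSE (a lie) because Noah is a knight and Xander is a knave.
- Noah (knight) says "Xander and I are different types" - this is TRUE because Noah is a knight and Xander is a knave.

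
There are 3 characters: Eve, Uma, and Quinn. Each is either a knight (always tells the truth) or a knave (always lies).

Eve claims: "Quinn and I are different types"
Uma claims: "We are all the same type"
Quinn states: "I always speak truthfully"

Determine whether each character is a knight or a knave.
Eve is a knight.
Uma is a knave.
Quinn is a knave.

Verification:
- Eve (knight) says "Quinn and I are different types" - this is TRUE because Eve is a knight and Quinn is a knave.
- Uma (knave) says "We are all the same type" - this is FALSE (a lie) because Eve is a knight and Uma and Quinn are knaves.
- Quinn (knave) says "I always speak truthfully" - this is FALSE (a lie) because Quinn is a knave.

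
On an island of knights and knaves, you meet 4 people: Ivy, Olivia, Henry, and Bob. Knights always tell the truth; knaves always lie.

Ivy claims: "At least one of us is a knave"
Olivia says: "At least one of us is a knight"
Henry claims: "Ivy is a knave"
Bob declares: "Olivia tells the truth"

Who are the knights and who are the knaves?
Ivy is a knight.
Olivia is a knight.
Henry is a knave.
Bob is a knight.

Verification:
- Ivy (knight) says "At least one of us is a knave" - this is TRUE because Henry is a knave.
- Olivia (knight) says "At least one of us is a knight" - this is TRUE because Ivy, Olivia, and Bob are knights.
- Henry (knave) says "Ivy is a knave" - this is FALSE (a lie) because Ivy is a knight.
- Bob (knight) says "Olivia tells the truth" - this is TRUE because Olivia is a knight.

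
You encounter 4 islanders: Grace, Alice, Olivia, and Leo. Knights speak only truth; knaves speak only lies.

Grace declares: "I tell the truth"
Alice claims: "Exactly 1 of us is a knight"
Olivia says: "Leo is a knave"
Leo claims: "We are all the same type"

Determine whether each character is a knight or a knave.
Grace is a knight.
Alice is a knave.
Olivia is a knight.
Leo is a knave.

Verification:
- Grace (knight) says "I tell the truth" - this is TRUE because Grace is a knight.
- Alice (knave) says "Exactly 1 of us is a knight" - this is FALSE (a lie) because there are 2 knights.
- Olivia (knight) says "Leo is a knave" - this is TRUE because Leo is a knave.
- Leo (knave) says "We are all the same type" - this is FALSE (a lie) because Grace and Olivia are knights and Alice and Leo are knaves.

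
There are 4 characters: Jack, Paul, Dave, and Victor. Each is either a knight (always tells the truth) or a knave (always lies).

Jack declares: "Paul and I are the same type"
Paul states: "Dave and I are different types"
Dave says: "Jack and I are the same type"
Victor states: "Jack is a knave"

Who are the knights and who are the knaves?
Jack is a knight.
Paul is a knight.
Dave is a knave.
Victor is a knave.

Verification:
- Jack (knight) says "Paul and I are the same type" - this is TRUE because Jack is a knight and Paul is a knight.
- Paul (knight) says "Dave and I are different types" - this is TRUE because Paul is a knight and Dave is a knave.
- Dave (knave) says "Jack and I are the same type" - this is FALSE (a lie) because Dave is a knave and Jack is a knight.
- Victor (knave) says "Jack is a knave" - this is FALSE (a lie) because Jack is a knight.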